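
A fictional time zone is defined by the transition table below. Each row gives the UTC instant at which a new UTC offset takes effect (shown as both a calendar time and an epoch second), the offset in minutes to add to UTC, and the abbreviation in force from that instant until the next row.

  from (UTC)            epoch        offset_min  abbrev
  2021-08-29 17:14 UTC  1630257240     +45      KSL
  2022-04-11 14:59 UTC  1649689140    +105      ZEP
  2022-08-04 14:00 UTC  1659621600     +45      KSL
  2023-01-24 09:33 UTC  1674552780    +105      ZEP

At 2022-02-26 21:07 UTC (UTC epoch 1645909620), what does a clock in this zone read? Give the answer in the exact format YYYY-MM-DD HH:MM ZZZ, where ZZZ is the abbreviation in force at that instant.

2022-02-26 21:52 KSL

Query: 2022-02-26 21:07 UTC
Rule 1/4 (KSL, +00:45): 2021-08-29 17:14 UTC ≤ query < 2022-04-11 14:59 UTC
21·60 + 7 + 45 = 1312 min
1312 = 0·1440 + 1312; 1312 = 21·60 + 52 → 21:52, same day
→ 2022-02-26 21:52 KSL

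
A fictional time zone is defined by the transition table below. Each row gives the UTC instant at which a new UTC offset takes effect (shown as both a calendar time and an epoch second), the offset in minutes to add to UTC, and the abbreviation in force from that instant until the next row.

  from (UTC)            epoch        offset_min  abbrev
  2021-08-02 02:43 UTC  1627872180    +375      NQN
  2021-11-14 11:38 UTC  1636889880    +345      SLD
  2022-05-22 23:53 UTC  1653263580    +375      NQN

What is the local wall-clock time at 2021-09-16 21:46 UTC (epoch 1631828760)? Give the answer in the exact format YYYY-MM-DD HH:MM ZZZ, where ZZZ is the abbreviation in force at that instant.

2021-09-17 04:01 NQN

Query: 2021-09-16 21:46 UTC
Rule 1/3 (NQN, +06:15): 2021-08-02 02:43 UTC ≤ query < 2021-11-14 11:38 UTC
21·60 + 46 + 375 = 1681 min
1681 = 1·1440 + 241; 241 = 4·60 + 1 → 04:01, 2021-09-16 + 1 day = 2021-09-17
→ 2021-09-17 04:01 NQN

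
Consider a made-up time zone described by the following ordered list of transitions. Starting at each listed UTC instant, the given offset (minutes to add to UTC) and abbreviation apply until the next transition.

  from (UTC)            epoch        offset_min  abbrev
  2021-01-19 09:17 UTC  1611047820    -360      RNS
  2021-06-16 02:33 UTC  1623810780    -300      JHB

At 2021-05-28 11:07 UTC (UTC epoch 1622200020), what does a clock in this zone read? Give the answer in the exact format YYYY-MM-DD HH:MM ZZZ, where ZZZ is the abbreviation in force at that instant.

Query: 2021-05-28 11:07 UTC
Rule 1/2 (RNS, -06:00): 2021-01-19 09:17 UTC ≤ query < 2021-06-16 02:33 UTC
11·60 + 7 - 360 = 307 min
307 = 0·1440 + 307; 307 = 5·60 + 7 → 05:07, same day
→ 2021-05-28 05:07 RNS

2021-05-28 05:07 RNS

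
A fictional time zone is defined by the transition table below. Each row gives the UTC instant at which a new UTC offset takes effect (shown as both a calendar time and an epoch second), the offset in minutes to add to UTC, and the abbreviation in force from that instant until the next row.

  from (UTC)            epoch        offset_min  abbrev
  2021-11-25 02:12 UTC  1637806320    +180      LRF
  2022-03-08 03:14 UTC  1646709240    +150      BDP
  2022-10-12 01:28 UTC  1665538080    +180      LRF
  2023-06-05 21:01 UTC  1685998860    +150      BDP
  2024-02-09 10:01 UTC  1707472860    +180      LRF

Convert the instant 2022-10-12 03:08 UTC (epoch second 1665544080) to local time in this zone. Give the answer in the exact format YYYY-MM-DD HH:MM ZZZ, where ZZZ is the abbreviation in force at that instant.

2022-10-12 06:08 LRF

Query: 2022-10-12 03:08 UTC
Rule 3/5 (LRF, +03:00): 2022-10-12 01:28 UTC ≤ query < 2023-06-05 21:01 UTC
3·60 + 8 + 180 = 368 min
368 = 0·1440 + 368; 368 = 6·60 + 8 → 06:08, same day
→ 2022-10-12 06:08 LRF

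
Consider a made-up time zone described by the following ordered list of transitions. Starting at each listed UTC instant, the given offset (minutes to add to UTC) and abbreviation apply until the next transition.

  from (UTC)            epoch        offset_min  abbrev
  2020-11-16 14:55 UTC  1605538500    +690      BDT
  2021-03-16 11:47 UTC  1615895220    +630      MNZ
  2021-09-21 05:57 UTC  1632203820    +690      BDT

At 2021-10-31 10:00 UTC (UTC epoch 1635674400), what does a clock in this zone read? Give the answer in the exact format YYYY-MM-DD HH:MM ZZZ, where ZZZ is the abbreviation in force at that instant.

Query: 2021-10-31 10:00 UTC
Rule 3/3 (BDT, +11:30): 2021-09-21 05:57 UTC ≤ query < +∞
10·60 + 0 + 690 = 1290 min
1290 = 0·1440 + 1290; 1290 = 21·60 + 30 → 21:30, same day
→ 2021-10-31 21:30 BDT

2021-10-31 21:30 BDT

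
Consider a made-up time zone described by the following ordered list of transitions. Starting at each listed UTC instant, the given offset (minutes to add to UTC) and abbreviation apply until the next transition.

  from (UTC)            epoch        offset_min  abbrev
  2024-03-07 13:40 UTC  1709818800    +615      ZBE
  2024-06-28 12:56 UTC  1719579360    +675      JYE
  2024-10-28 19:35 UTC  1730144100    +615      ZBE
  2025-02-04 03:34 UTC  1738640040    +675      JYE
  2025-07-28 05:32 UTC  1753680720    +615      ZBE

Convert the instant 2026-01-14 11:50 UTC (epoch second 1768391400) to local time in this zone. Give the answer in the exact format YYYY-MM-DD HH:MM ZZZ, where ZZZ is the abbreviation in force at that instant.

2026-01-14 22:05 ZBE

Query: 2026-01-14 11:50 UTC
Rule 5/5 (ZBE, +10:15): 2025-07-28 05:32 UTC ≤ query < +∞
11·60 + 50 + 615 = 1325 min
1325 = 0·1440 + 1325; 1325 = 22·60 + 5 → 22:05, same day
→ 2026-01-14 22:05 ZBE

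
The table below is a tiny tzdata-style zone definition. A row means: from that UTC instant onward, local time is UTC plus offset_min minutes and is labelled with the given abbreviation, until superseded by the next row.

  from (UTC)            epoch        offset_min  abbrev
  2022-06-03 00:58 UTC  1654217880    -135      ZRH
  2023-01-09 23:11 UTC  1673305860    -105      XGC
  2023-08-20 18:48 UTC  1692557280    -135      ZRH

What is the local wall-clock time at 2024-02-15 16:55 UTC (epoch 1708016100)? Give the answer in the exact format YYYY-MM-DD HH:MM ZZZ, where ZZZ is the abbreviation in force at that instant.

2024-02-15 14:40 ZRH

Query: 2024-02-15 16:55 UTC
Rule 3/3 (ZRH, -02:15): 2023-08-20 18:48 UTC ≤ query < +∞
16·60 + 55 - 135 = 880 min
880 = 0·1440 + 880; 880 = 14·60 + 40 → 14:40, same day
→ 2024-02-15 14:40 ZRH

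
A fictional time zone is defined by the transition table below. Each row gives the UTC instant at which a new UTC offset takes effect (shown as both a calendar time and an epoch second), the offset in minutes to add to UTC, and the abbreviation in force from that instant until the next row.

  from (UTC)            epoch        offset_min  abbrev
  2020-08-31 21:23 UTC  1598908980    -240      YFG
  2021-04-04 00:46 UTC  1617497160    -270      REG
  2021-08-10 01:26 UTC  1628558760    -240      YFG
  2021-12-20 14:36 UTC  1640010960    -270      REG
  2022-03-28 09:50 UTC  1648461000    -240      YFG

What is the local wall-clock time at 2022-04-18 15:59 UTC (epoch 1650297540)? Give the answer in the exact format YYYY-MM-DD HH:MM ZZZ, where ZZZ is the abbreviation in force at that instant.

Query: 2022-04-18 15:59 UTC
Rule 5/5 (YFG, -04:00): 2022-03-28 09:50 UTC ≤ query < +∞
15·60 + 59 - 240 = 719 min
719 = 0·1440 + 719; 719 = 11·60 + 59 → 11:59, same day
→ 2022-04-18 11:59 YFG

2022-04-18 11:59 YFG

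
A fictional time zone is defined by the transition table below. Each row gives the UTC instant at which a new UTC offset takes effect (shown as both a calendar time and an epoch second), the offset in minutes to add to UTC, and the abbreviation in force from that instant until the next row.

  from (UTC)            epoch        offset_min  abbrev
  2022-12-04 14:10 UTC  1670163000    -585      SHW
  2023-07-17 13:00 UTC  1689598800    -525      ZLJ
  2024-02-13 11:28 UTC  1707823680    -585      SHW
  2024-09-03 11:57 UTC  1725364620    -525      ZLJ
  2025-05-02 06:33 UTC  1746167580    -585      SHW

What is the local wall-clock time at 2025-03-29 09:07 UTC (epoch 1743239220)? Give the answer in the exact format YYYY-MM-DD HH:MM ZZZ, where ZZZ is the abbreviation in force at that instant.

2025-03-29 00:22 ZLJ

Query: 2025-03-29 09:07 UTC
Rule 4/5 (ZLJ, -08:45): 2024-09-03 11:57 UTC ≤ query < 2025-05-02 06:33 UTC
9·60 + 7 - 525 = 22 min
22 = 0·1440 + 22; 22 = 0·60 + 22 → 00:22, same day
→ 2025-03-29 00:22 ZLJ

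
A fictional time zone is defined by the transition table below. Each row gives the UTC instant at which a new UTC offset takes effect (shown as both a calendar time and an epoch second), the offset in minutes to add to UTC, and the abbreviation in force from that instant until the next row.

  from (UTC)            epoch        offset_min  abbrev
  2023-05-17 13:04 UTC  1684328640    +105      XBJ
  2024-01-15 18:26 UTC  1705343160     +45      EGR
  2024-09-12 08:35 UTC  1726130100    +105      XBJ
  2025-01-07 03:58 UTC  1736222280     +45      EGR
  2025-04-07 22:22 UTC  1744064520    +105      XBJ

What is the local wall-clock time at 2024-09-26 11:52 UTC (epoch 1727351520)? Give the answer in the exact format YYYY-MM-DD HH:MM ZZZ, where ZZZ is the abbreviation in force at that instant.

2024-09-26 13:37 XBJ

Query: 2024-09-26 11:52 UTC
Rule 3/5 (XBJ, +01:45): 2024-09-12 08:35 UTC ≤ query < 2025-01-07 03:58 UTC
11·60 + 52 + 105 = 817 min
817 = 0·1440 + 817; 817 = 13·60 + 37 → 13:37, same day
→ 2024-09-26 13:37 XBJ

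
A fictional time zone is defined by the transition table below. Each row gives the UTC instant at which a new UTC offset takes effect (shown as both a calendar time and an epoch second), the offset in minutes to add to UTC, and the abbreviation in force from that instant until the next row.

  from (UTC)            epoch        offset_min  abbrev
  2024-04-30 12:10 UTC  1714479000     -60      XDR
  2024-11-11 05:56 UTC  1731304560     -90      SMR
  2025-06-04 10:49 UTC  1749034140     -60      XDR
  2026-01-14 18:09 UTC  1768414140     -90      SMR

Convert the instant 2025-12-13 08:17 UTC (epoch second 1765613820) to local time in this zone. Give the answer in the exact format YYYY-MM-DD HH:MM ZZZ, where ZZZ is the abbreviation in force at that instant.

2025-12-13 07:17 XDR

Query: 2025-12-13 08:17 UTC
Rule 3/4 (XDR, -01:00): 2025-06-04 10:49 UTC ≤ query < 2026-01-14 18:09 UTC
8·60 + 17 - 60 = 437 min
437 = 0·1440 + 437; 437 = 7·60 + 17 → 07:17, same day
→ 2025-12-13 07:17 XDR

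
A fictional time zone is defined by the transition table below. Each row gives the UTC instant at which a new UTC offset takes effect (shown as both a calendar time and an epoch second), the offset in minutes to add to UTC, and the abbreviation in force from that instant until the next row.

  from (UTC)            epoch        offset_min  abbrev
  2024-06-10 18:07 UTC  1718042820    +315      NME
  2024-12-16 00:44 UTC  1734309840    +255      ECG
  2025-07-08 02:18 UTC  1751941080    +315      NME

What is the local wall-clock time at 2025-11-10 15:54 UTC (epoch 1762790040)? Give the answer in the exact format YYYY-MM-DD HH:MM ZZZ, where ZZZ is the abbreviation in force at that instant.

2025-11-10 21:09 NME

Query: 2025-11-10 15:54 UTC
Rule 3/3 (NME, +05:15): 2025-07-08 02:18 UTC ≤ query < +∞
15·60 + 54 + 315 = 1269 min
1269 = 0·1440 + 1269; 1269 = 21·60 + 9 → 21:09, same day
→ 2025-11-10 21:09 NME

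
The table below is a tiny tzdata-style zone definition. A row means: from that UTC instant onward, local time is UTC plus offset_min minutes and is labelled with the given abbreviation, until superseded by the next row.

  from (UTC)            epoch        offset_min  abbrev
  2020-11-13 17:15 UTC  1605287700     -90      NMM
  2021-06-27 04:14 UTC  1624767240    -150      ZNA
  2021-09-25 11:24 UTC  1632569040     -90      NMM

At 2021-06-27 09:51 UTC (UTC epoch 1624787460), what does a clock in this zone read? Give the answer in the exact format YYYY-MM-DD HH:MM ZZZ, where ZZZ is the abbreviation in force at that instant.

2021-06-27 07:21 ZNA

Query: 2021-06-27 09:51 UTC
Rule 2/3 (ZNA, -02:30): 2021-06-27 04:14 UTC ≤ query < 2021-09-25 11:24 UTC
9·60 + 51 - 150 = 441 min
441 = 0·1440 + 441; 441 = 7·60 + 21 → 07:21, same day
→ 2021-06-27 07:21 ZNA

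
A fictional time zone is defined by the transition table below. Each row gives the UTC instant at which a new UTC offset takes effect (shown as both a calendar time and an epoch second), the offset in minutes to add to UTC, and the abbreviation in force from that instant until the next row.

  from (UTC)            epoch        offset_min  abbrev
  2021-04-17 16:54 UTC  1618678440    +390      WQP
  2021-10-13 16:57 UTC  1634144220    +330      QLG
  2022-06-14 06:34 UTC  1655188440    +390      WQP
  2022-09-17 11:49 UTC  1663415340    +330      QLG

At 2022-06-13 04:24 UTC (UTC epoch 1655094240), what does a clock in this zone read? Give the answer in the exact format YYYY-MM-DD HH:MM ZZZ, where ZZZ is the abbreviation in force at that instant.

Query: 2022-06-13 04:24 UTC
Rule 2/4 (QLG, +05:30): 2021-10-13 16:57 UTC ≤ query < 2022-06-14 06:34 UTC
4·60 + 24 + 330 = 594 min
594 = 0·1440 + 594; 594 = 9·60 + 54 → 09:54, same day
→ 2022-06-13 09:54 QLG

2022-06-13 09:54 QLG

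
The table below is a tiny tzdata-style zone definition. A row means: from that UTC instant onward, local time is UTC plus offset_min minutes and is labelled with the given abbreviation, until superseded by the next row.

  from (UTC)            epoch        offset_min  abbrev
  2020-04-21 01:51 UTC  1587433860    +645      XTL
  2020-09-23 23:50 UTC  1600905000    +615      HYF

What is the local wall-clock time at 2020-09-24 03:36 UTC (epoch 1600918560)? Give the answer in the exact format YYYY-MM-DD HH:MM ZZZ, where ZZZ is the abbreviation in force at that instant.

2020-09-24 13:51 HYF

Query: 2020-09-24 03:36 UTC
Rule 2/2 (HYF, +10:15): 2020-09-23 23:50 UTC ≤ query < +∞
3·60 + 36 + 615 = 831 min
831 = 0·1440 + 831; 831 = 13·60 + 51 → 13:51, same day
→ 2020-09-24 13:51 HYF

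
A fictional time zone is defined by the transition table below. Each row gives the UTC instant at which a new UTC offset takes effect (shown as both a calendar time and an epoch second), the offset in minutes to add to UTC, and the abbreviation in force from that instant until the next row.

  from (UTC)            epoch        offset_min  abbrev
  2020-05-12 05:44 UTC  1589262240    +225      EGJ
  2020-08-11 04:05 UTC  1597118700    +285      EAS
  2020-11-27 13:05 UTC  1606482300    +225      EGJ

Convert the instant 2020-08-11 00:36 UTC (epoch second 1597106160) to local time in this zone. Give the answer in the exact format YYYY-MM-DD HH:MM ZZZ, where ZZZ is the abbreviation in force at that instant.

Query: 2020-08-11 00:36 UTC
Rule 1/3 (EGJ, +03:45): 2020-05-12 05:44 UTC ≤ query < 2020-08-11 04:05 UTC
0·60 + 36 + 225 = 261 min
261 = 0·1440 + 261; 261 = 4·60 + 21 → 04:21, same day
→ 2020-08-11 04:21 EGJ

2020-08-11 04:21 EGJ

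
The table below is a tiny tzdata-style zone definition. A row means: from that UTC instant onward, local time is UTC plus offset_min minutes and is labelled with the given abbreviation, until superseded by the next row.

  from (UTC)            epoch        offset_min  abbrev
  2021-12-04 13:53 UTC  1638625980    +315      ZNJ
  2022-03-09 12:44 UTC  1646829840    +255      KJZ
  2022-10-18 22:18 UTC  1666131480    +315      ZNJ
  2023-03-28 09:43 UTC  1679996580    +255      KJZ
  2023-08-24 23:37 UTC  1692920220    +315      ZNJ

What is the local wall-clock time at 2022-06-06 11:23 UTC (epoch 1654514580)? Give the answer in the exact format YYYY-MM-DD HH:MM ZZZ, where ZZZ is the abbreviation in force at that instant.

Query: 2022-06-06 11:23 UTC
Rule 2/5 (KJZ, +04:15): 2022-03-09 12:44 UTC ≤ query < 2022-10-18 22:18 UTC
11·60 + 23 + 255 = 938 min
938 = 0·1440 + 938; 938 = 15·60 + 38 → 15:38, same day
→ 2022-06-06 15:38 KJZ

2022-06-06 15:38 KJZ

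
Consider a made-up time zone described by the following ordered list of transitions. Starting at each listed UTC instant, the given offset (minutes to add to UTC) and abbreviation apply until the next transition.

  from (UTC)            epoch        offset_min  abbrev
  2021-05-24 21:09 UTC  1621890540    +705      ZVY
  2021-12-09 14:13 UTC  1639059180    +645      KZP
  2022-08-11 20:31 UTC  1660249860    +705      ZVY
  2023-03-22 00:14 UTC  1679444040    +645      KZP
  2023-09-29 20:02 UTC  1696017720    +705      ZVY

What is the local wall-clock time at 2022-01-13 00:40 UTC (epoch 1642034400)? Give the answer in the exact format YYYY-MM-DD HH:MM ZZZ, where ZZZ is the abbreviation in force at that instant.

2022-01-13 11:25 KZP

Query: 2022-01-13 00:40 UTC
Rule 2/5 (KZP, +10:45): 2021-12-09 14:13 UTC ≤ query < 2022-08-11 20:31 UTC
0·60 + 40 + 645 = 685 min
685 = 0·1440 + 685; 685 = 11·60 + 25 → 11:25, same day
→ 2022-01-13 11:25 KZP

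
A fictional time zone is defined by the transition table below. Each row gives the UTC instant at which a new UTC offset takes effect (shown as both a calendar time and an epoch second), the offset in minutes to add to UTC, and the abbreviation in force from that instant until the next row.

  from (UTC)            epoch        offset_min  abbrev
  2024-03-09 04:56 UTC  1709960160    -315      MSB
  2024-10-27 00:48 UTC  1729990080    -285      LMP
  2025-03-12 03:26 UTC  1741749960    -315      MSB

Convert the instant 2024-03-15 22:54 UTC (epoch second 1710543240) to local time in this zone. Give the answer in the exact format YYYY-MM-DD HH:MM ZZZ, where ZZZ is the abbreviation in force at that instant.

Query: 2024-03-15 22:54 UTC
Rule 1/3 (MSB, -05:15): 2024-03-09 04:56 UTC ≤ query < 2024-10-27 00:48 UTC
22·60 + 54 - 315 = 1059 min
1059 = 0·1440 + 1059; 1059 = 17·60 + 39 → 17:39, same day
→ 2024-03-15 17:39 MSB

2024-03-15 17:39 MSB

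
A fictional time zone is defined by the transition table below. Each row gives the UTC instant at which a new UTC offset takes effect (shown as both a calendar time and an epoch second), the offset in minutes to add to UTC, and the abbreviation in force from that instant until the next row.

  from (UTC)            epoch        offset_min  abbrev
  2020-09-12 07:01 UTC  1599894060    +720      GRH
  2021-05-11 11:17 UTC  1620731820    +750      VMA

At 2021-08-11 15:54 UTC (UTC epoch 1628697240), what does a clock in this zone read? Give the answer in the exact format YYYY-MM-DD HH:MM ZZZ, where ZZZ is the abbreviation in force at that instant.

Query: 2021-08-11 15:54 UTC
Rule 2/2 (VMA, +12:30): 2021-05-11 11:17 UTC ≤ query < +∞
15·60 + 54 + 750 = 1704 min
1704 = 1·1440 + 264; 264 = 4·60 + 24 → 04:24, 2021-08-11 + 1 day = 2021-08-12
→ 2021-08-12 04:24 VMA

2021-08-12 04:24 VMA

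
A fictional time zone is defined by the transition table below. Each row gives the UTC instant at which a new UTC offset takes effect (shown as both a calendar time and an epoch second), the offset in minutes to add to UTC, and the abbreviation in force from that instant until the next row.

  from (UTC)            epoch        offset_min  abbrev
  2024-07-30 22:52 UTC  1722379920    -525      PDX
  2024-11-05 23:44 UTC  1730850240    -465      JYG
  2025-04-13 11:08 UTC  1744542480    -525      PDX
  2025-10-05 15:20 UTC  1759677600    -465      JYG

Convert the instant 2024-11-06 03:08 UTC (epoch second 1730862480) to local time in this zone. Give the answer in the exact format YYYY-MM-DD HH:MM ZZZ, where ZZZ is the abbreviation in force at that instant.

2024-11-05 19:23 JYG

Query: 2024-11-06 03:08 UTC
Rule 2/4 (JYG, -07:45): 2024-11-05 23:44 UTC ≤ query < 2025-04-13 11:08 UTC
3·60 + 8 - 465 = -277 min
-277 = -1·1440 + 1163; 1163 = 19·60 + 23 → 19:23, 2024-11-06 - 1 day = 2024-11-05
→ 2024-11-05 19:23 JYG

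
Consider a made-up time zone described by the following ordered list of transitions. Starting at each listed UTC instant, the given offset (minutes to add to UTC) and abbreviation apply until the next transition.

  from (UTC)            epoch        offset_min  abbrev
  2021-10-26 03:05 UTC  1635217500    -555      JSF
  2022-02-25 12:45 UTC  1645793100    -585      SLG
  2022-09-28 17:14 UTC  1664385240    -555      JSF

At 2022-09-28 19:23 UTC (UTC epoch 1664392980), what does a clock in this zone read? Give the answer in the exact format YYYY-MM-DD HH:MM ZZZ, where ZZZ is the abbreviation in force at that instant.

2022-09-28 10:08 JSF

Query: 2022-09-28 19:23 UTC
Rule 3/3 (JSF, -09:15): 2022-09-28 17:14 UTC ≤ query < +∞
19·60 + 23 - 555 = 608 min
608 = 0·1440 + 608; 608 = 10·60 + 8 → 10:08, same day
→ 2022-09-28 10:08 JSF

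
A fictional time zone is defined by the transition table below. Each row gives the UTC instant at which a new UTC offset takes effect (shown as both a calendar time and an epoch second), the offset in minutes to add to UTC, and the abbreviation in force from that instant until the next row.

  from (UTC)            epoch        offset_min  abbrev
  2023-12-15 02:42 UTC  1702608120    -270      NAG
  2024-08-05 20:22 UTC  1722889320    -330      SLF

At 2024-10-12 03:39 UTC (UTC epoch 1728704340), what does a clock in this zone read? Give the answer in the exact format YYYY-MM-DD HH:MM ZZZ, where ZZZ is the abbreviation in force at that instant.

2024-10-11 22:09 SLF

Query: 2024-10-12 03:39 UTC
Rule 2/2 (SLF, -05:30): 2024-08-05 20:22 UTC ≤ query < +∞
3·60 + 39 - 330 = -111 min
-111 = -1·1440 + 1329; 1329 = 22·60 + 9 → 22:09, 2024-10-12 - 1 day = 2024-10-11
→ 2024-10-11 22:09 SLF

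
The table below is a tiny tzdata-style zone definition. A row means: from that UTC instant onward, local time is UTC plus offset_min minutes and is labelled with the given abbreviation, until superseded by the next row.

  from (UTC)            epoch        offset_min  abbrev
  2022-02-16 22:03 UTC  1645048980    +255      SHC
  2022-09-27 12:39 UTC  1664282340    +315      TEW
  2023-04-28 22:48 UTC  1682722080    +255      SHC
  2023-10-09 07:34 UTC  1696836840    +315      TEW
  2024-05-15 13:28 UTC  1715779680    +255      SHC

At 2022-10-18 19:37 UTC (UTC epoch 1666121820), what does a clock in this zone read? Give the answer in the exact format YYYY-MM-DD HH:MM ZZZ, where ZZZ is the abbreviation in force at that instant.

2022-10-19 00:52 TEW

Query: 2022-10-18 19:37 UTC
Rule 2/5 (TEW, +05:15): 2022-09-27 12:39 UTC ≤ query < 2023-04-28 22:48 UTC
19·60 + 37 + 315 = 1492 min
1492 = 1·1440 + 52; 52 = 0·60 + 52 → 00:52, 2022-10-18 + 1 day = 2022-10-19
→ 2022-10-19 00:52 TEW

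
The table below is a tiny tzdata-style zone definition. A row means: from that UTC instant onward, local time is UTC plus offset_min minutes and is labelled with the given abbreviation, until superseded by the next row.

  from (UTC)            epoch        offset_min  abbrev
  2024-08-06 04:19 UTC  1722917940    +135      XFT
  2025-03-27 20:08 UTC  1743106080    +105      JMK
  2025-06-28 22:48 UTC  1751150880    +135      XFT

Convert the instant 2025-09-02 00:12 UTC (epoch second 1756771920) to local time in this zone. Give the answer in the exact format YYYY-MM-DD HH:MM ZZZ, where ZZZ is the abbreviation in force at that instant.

2025-09-02 02:27 XFT

Query: 2025-09-02 00:12 UTC
Rule 3/3 (XFT, +02:15): 2025-06-28 22:48 UTC ≤ query < +∞
0·60 + 12 + 135 = 147 min
147 = 0·1440 + 147; 147 = 2·60 + 27 → 02:27, same day
→ 2025-09-02 02:27 XFT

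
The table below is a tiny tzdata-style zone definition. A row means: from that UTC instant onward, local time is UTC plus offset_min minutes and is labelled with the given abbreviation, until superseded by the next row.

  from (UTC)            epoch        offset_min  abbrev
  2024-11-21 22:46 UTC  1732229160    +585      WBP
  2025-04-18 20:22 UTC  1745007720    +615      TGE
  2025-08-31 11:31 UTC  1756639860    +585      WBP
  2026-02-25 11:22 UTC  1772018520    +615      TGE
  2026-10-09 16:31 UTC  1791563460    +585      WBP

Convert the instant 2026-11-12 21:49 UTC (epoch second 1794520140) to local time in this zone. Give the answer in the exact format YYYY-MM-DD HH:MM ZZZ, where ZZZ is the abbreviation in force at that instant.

2026-11-13 07:34 WBP

Query: 2026-11-12 21:49 UTC
Rule 5/5 (WBP, +09:45): 2026-10-09 16:31 UTC ≤ query < +∞
21·60 + 49 + 585 = 1894 min
1894 = 1·1440 + 454; 454 = 7·60 + 34 → 07:34, 2026-11-12 + 1 day = 2026-11-13
→ 2026-11-13 07:34 WBP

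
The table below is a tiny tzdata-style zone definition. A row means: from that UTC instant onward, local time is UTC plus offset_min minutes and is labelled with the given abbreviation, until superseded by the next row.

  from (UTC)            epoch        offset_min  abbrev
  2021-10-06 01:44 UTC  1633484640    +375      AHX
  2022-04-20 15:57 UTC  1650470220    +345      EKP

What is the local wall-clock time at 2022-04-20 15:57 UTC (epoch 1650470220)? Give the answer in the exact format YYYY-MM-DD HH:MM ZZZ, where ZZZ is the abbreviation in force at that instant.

Query: 2022-04-20 15:57 UTC
Rule 2/2 (EKP, +05:45): 2022-04-20 15:57 UTC ≤ query < +∞
15·60 + 57 + 345 = 1302 min
1302 = 0·1440 + 1302; 1302 = 21·60 + 42 → 21:42, same day
→ 2022-04-20 21:42 EKP

2022-04-20 21:42 EKP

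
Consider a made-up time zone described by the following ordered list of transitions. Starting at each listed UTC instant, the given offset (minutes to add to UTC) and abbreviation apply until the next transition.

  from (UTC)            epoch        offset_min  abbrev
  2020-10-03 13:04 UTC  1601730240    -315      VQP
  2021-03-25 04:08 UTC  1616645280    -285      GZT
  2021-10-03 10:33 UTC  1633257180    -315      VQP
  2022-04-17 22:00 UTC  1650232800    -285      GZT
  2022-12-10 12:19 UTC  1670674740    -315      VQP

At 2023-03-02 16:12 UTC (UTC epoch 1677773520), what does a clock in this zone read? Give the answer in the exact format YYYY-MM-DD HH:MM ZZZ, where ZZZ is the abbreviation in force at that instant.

Query: 2023-03-02 16:12 UTC
Rule 5/5 (VQP, -05:15): 2022-12-10 12:19 UTC ≤ query < +∞
16·60 + 12 - 315 = 657 min
657 = 0·1440 + 657; 657 = 10·60 + 57 → 10:57, same day
→ 2023-03-02 10:57 VQP

2023-03-02 10:57 VQP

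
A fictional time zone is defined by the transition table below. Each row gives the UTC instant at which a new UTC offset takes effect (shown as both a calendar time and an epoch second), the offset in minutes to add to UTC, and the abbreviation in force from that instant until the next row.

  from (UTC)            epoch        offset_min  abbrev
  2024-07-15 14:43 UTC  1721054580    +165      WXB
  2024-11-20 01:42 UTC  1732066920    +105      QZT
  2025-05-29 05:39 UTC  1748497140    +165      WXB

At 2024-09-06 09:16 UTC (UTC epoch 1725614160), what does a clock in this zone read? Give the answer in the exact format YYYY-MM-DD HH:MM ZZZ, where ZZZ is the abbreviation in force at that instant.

Query: 2024-09-06 09:16 UTC
Rule 1/3 (WXB, +02:45): 2024-07-15 14:43 UTC ≤ query < 2024-11-20 01:42 UTC
9·60 + 16 + 165 = 721 min
721 = 0·1440 + 721; 721 = 12·60 + 1 → 12:01, same day
→ 2024-09-06 12:01 WXB

2024-09-06 12:01 WXB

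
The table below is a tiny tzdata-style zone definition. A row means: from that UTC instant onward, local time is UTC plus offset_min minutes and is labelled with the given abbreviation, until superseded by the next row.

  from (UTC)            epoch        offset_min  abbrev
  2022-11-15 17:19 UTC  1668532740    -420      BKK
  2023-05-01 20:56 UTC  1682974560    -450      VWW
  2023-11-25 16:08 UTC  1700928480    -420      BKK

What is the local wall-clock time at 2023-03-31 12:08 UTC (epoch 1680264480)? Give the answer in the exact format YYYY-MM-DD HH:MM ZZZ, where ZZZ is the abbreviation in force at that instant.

2023-03-31 05:08 BKK

Query: 2023-03-31 12:08 UTC
Rule 1/3 (BKK, -07:00): 2022-11-15 17:19 UTC ≤ query < 2023-05-01 20:56 UTC
12·60 + 8 - 420 = 308 min
308 = 0·1440 + 308; 308 = 5·60 + 8 → 05:08, same day
→ 2023-03-31 05:08 BKK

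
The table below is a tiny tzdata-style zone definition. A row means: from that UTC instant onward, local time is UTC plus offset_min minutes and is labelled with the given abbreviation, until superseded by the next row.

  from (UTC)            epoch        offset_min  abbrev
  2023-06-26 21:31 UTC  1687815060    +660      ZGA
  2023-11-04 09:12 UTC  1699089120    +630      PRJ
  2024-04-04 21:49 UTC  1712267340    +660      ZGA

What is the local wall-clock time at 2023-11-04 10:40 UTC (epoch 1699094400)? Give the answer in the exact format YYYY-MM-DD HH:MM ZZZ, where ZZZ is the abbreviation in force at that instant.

Query: 2023-11-04 10:40 UTC
Rule 2/3 (PRJ, +10:30): 2023-11-04 09:12 UTC ≤ query < 2024-04-04 21:49 UTC
10·60 + 40 + 630 = 1270 min
1270 = 0·1440 + 1270; 1270 = 21·60 + 10 → 21:10, same day
→ 2023-11-04 21:10 PRJ

2023-11-04 21:10 PRJ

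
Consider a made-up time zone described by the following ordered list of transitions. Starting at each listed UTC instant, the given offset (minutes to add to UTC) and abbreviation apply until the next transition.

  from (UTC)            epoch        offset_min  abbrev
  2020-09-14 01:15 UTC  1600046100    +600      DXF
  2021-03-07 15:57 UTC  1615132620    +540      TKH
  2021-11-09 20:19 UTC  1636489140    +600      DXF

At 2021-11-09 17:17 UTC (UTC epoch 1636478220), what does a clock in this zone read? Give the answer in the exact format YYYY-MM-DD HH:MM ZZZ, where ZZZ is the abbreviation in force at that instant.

2021-11-10 02:17 TKH

Query: 2021-11-09 17:17 UTC
Rule 2/3 (TKH, +09:00): 2021-03-07 15:57 UTC ≤ query < 2021-11-09 20:19 UTC
17·60 + 17 + 540 = 1577 min
1577 = 1·1440 + 137; 137 = 2·60 + 17 → 02:17, 2021-11-09 + 1 day = 2021-11-10
→ 2021-11-10 02:17 TKH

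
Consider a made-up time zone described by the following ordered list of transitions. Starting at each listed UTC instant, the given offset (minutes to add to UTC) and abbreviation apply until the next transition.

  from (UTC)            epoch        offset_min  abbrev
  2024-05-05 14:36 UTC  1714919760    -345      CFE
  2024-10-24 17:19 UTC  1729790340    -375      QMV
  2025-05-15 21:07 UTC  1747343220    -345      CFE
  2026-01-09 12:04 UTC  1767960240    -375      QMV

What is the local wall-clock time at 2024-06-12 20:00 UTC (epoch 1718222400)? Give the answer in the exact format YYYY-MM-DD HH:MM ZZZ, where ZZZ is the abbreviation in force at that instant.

2024-06-12 14:15 CFE

Query: 2024-06-12 20:00 UTC
Rule 1/4 (CFE, -05:45): 2024-05-05 14:36 UTC ≤ query < 2024-10-24 17:19 UTC
20·60 + 0 - 345 = 855 min
855 = 0·1440 + 855; 855 = 14·60 + 15 → 14:15, same day
→ 2024-06-12 14:15 CFE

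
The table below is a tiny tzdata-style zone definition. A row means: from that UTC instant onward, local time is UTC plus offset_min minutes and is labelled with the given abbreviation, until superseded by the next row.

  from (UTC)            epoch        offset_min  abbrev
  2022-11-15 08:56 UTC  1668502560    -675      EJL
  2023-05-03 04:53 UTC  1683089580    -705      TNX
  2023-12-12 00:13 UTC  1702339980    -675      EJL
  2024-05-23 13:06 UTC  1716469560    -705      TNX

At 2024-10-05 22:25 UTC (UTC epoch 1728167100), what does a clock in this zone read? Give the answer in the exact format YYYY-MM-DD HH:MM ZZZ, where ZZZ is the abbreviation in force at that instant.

2024-10-05 10:40 TNX

Query: 2024-10-05 22:25 UTC
Rule 4/4 (TNX, -11:45): 2024-05-23 13:06 UTC ≤ query < +∞
22·60 + 25 - 705 = 640 min
640 = 0·1440 + 640; 640 = 10·60 + 40 → 10:40, same day
→ 2024-10-05 10:40 TNX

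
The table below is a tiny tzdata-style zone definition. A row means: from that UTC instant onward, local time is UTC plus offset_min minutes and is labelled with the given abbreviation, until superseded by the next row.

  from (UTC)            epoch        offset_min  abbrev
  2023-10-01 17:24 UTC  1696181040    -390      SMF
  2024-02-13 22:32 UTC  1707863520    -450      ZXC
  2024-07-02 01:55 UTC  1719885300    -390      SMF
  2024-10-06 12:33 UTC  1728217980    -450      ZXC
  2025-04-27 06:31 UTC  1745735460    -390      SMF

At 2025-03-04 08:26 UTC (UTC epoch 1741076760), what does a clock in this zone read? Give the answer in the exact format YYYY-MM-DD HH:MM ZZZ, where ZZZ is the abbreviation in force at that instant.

2025-03-04 00:56 ZXC

Query: 2025-03-04 08:26 UTC
Rule 4/5 (ZXC, -07:30): 2024-10-06 12:33 UTC ≤ query < 2025-04-27 06:31 UTC
8·60 + 26 - 450 = 56 min
56 = 0·1440 + 56; 56 = 0·60 + 56 → 00:56, same day
→ 2025-03-04 00:56 ZXC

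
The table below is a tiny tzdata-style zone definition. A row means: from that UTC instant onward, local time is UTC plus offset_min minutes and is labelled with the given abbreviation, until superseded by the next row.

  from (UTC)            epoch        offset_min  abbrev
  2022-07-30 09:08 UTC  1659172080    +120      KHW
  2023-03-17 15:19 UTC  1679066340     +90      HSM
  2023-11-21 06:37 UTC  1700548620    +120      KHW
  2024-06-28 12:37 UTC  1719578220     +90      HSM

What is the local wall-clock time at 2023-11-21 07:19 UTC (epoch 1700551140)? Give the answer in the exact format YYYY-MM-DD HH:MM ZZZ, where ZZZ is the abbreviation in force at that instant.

Query: 2023-11-21 07:19 UTC
Rule 3/4 (KHW, +02:00): 2023-11-21 06:37 UTC ≤ query < 2024-06-28 12:37 UTC
7·60 + 19 + 120 = 559 min
559 = 0·1440 + 559; 559 = 9·60 + 19 → 09:19, same day
→ 2023-11-21 09:19 KHW

2023-11-21 09:19 KHW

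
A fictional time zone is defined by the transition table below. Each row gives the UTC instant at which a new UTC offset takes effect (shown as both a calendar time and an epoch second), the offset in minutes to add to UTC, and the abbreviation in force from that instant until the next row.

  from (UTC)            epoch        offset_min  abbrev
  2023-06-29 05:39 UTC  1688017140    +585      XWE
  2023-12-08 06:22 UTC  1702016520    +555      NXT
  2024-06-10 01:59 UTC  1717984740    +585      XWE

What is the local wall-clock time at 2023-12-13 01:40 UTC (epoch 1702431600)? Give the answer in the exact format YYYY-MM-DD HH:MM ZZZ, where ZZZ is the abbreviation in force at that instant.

2023-12-13 10:55 NXT

Query: 2023-12-13 01:40 UTC
Rule 2/3 (NXT, +09:15): 2023-12-08 06:22 UTC ≤ query < 2024-06-10 01:59 UTC
1·60 + 40 + 555 = 655 min
655 = 0·1440 + 655; 655 = 10·60 + 55 → 10:55, same day
→ 2023-12-13 10:55 NXT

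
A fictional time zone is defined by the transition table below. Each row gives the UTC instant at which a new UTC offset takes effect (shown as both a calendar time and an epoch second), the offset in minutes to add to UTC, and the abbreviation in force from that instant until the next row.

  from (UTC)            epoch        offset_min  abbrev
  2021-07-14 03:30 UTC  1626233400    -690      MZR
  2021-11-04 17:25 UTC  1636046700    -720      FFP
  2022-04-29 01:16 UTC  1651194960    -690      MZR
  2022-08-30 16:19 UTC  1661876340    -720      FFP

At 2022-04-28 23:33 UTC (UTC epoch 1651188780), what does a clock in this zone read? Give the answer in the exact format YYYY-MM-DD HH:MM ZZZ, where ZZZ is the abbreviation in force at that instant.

Query: 2022-04-28 23:33 UTC
Rule 2/4 (FFP, -12:00): 2021-11-04 17:25 UTC ≤ query < 2022-04-29 01:16 UTC
23·60 + 33 - 720 = 693 min
693 = 0·1440 + 693; 693 = 11·60 + 33 → 11:33, same day
→ 2022-04-28 11:33 FFP

2022-04-28 11:33 FFP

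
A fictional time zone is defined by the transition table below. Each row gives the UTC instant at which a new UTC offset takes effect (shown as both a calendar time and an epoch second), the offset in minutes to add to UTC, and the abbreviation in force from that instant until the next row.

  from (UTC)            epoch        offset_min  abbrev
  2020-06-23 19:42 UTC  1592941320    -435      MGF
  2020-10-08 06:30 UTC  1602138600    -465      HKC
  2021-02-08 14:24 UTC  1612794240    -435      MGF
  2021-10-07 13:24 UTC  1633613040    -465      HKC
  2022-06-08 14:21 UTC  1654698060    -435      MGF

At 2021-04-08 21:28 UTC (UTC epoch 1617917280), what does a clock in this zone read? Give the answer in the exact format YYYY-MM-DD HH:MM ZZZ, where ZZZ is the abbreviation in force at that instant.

Query: 2021-04-08 21:28 UTC
Rule 3/5 (MGF, -07:15): 2021-02-08 14:24 UTC ≤ query < 2021-10-07 13:24 UTC
21·60 + 28 - 435 = 853 min
853 = 0·1440 + 853; 853 = 14·60 + 13 → 14:13, same day
→ 2021-04-08 14:13 MGF

2021-04-08 14:13 MGF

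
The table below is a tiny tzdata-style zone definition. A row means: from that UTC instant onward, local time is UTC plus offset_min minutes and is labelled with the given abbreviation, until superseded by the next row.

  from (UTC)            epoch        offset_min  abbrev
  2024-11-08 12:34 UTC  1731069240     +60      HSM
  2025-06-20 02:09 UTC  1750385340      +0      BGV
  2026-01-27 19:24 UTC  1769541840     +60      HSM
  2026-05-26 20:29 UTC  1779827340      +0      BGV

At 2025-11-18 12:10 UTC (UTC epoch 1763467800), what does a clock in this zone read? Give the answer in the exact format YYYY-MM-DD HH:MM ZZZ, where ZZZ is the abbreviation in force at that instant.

Query: 2025-11-18 12:10 UTC
Rule 2/4 (BGV, +00:00): 2025-06-20 02:09 UTC ≤ query < 2026-01-27 19:24 UTC
12·60 + 10 + 0 = 730 min
730 = 0·1440 + 730; 730 = 12·60 + 10 → 12:10, same day
→ 2025-11-18 12:10 BGV

2025-11-18 12:10 BGV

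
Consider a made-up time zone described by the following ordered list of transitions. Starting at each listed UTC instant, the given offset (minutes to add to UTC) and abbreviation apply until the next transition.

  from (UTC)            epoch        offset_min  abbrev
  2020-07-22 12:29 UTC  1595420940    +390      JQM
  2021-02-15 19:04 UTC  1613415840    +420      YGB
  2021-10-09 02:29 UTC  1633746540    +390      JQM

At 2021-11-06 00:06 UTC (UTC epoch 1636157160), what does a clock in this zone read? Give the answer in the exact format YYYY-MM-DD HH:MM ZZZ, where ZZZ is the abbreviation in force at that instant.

Query: 2021-11-06 00:06 UTC
Rule 3/3 (JQM, +06:30): 2021-10-09 02:29 UTC ≤ query < +∞
0·60 + 6 + 390 = 396 min
396 = 0·1440 + 396; 396 = 6·60 + 36 → 06:36, same day
→ 2021-11-06 06:36 JQM

2021-11-06 06:36 JQM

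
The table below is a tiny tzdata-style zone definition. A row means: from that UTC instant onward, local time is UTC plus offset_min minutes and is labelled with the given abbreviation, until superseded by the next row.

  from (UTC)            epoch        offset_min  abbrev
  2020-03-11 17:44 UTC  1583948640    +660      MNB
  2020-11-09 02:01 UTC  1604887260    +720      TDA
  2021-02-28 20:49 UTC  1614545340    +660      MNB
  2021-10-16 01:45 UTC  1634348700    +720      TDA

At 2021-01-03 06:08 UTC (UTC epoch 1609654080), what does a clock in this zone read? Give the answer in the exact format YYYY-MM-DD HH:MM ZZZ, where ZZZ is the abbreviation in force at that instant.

2021-01-03 18:08 TDA

Query: 2021-01-03 06:08 UTC
Rule 2/4 (TDA, +12:00): 2020-11-09 02:01 UTC ≤ query < 2021-02-28 20:49 UTC
6·60 + 8 + 720 = 1088 min
1088 = 0·1440 + 1088; 1088 = 18·60 + 8 → 18:08, same day
→ 2021-01-03 18:08 TDA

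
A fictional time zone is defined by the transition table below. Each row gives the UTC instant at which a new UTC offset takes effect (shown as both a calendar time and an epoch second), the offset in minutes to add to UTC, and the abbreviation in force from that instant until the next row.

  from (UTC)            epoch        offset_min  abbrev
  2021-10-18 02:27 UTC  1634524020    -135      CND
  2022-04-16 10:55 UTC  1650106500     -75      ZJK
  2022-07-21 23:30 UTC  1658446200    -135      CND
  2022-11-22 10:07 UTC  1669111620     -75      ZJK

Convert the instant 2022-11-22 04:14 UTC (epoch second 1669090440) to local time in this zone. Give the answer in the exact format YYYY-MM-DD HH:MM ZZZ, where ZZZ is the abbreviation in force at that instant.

2022-11-22 01:59 CND

Query: 2022-11-22 04:14 UTC
Rule 3/4 (CND, -02:15): 2022-07-21 23:30 UTC ≤ query < 2022-11-22 10:07 UTC
4·60 + 14 - 135 = 119 min
119 = 0·1440 + 119; 119 = 1·60 + 59 → 01:59, same day
→ 2022-11-22 01:59 CND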